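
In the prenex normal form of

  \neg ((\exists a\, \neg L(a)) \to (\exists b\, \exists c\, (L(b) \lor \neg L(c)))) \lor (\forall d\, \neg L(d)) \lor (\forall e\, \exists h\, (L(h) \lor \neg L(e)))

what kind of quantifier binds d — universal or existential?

First replace A → B with ¬A ∨ B.
  \neg (\neg (\exists a\, \neg L(a)) \lor (\exists b\, \exists c\, (L(b) \lor \neg L(c)))) \lor (\forall d\, \neg L(d)) \lor (\forall e\, \exists h\, (L(h) \lor \neg L(e)))
Drive negations inward (¬∀x A ≡ ∃x ¬A, ¬∃x A ≡ ∀x ¬A, De Morgan for ∧/∨):
  (\exists a\, \neg L(a)) \land (\forall b\, \forall c\, (\neg L(b) \land L(c))) \lor (\forall d\, \neg L(d)) \lor (\forall e\, \exists h\, (L(h) \lor \neg L(e)))
Extract every quantifier outward, since the variables are now distinct and don't occur free across branches:
  \exists a\, \forall b\, \forall c\, \forall d\, \forall e\, \exists h\, (\neg L(a) \land \neg L(b) \land L(c) \lor \neg L(d) \lor L(h) \lor \neg L(e))
The quantifier \forall d sits under an even number of negations (counting the antecedent side of each →), so it remains universal.

universal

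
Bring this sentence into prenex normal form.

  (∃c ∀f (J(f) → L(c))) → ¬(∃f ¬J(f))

∀c ∃f ∀u (J(f) ∧ ¬L(c) ∨ J(u))

Eliminate → and ↔ using ¬ and ∨.
  ¬(∃c ∀f (¬J(f) ∨ L(c))) ∨ ¬(∃f ¬J(f))
Push ¬ through the quantifiers and connectives to reach negation normal form:
  (∀c ∃f (J(f) ∧ ¬L(c))) ∨ (∀f J(f))
Rename bound variables to avoid capture: f↦u.
  (∀c ∃f (J(f) ∧ ¬L(c))) ∨ (∀u J(u))
Finally move all quantifiers to the prefix:
  ∀c ∃f ∀u (J(f) ∧ ¬L(c) ∨ J(u))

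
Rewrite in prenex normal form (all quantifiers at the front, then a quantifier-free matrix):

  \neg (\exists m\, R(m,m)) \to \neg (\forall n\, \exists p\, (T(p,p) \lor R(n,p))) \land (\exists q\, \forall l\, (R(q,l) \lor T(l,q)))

Eliminate → and ↔ using ¬ and ∨.
  \neg \neg (\exists m\, R(m,m)) \lor \neg (\forall n\, \exists p\, (T(p,p) \lor R(n,p))) \land (\exists q\, \forall l\, (R(q,l) \lor T(l,q)))
Push ¬ through the quantifiers and connectives to reach negation normal form:
  (\exists m\, R(m,m)) \lor (\exists n\, \forall p\, (\neg T(p,p) \land \neg R(n,p))) \land (\exists q\, \forall l\, (R(q,l) \lor T(l,q)))
Pull the quantifiers to the front (each side's bound variable is not free in the other side):
  \exists m\, \exists n\, \forall p\, \exists q\, \forall l\, (R(m,m) \lor \neg T(p,p) \land \neg R(n,p) \land (R(q,l) \lor T(l,q)))

\exists m\, \exists n\, \forall p\, \exists q\, \forall l\, (R(m,m) \lor \neg T(p,p) \land \neg R(n,p) \land (R(q,l) \lor T(l,q)))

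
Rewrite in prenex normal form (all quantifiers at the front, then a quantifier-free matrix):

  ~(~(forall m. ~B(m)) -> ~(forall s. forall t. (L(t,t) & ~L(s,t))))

exists m. forall s. forall t. (B(m) & L(t,t) & ~L(s,t))

Rewrite implications/biconditionals: A → B as ¬A ∨ B.
  ~(~~(forall m. ~B(m)) | ~(forall s. forall t. (L(t,t) & ~L(s,t))))
Move each ¬ inward, flipping quantifiers it crosses:
  (exists m. B(m)) & (forall s. forall t. (L(t,t) & ~L(s,t)))
Extract every quantifier outward, since the variables are now distinct and don't occur free across branches:
  exists m. forall s. forall t. (B(m) & L(t,t) & ~L(s,t))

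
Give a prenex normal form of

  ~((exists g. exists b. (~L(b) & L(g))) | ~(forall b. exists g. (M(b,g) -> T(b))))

First replace A → B with ¬A ∨ B.
  ~((exists g. exists b. (~L(b) & L(g))) | ~(forall b. exists g. (~M(b,g) | T(b))))
Drive negations inward (¬∀x A ≡ ∃x ¬A, ¬∃x A ≡ ∀x ¬A, De Morgan for ∧/∨):
  (forall g. forall b. (L(b) | ~L(g))) & (forall b. exists g. (~M(b,g) | T(b)))
Standardize variables apart so no two quantifiers bind the same name: b↦a, g↦z.
  (forall g. forall b. (L(b) | ~L(g))) & (forall a. exists z. (~M(a,z) | T(a)))
Finally move all quantifiers to the prefix:
  forall g. forall b. forall a. exists z. ((L(b) | ~L(g)) & (~M(a,z) | T(a)))

forall g. forall b. forall a. exists z. ((L(b) | ~L(g)) & (~M(a,z) | T(a)))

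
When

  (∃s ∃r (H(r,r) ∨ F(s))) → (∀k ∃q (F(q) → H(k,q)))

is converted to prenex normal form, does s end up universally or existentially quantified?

First replace A → B with ¬A ∨ B.
  ¬(∃s ∃r (H(r,r) ∨ F(s))) ∨ (∀k ∃q (¬F(q) ∨ H(k,q)))
Move each ¬ inward, flipping quantifiers it crosses:
  (∀s ∀r (¬H(r,r) ∧ ¬F(s))) ∨ (∀k ∃q (¬F(q) ∨ H(k,q)))
All bound variables are already distinct, so no renaming is needed.
Extract every quantifier outward, since the variables are now distinct and don't occur free across branches:
  ∀s ∀r ∀k ∃q (¬H(r,r) ∧ ¬F(s) ∨ ¬F(q) ∨ H(k,q))
The quantifier ∃s sits under an odd number of negations (counting the antecedent side of each →), so it flips to ∀s.

universal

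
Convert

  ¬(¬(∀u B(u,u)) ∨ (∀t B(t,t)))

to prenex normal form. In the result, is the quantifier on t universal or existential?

Push ¬ through the quantifiers and connectives to reach negation normal form:
  (∀u B(u,u)) ∧ (∃t ¬B(t,t))
All bound variables are already distinct, so no renaming is needed.
Finally move all quantifiers to the prefix:
  ∀u ∃t (B(u,u) ∧ ¬B(t,t))
The quantifier ∀t sits under an odd number of negations, so it flips to ∃t.

existential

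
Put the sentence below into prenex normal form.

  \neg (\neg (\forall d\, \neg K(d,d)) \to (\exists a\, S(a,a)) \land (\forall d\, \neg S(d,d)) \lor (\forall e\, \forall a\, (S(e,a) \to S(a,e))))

First replace A → B with ¬A ∨ B.
  \neg (\neg \neg (\forall d\, \neg K(d,d)) \lor (\exists a\, S(a,a)) \land (\forall d\, \neg S(d,d)) \lor (\forall e\, \forall a\, (\neg S(e,a) \lor S(a,e))))
Move each ¬ inward, flipping quantifiers it crosses:
  (\exists d\, K(d,d)) \land ((\forall a\, \neg S(a,a)) \lor (\exists d\, S(d,d))) \land (\exists e\, \exists a\, (S(e,a) \land \neg S(a,e)))
Standardize variables apart so no two quantifiers bind the same name: d↦w1, a↦v.
  (\exists d\, K(d,d)) \land ((\forall a\, \neg S(a,a)) \lor (\exists w1\, S(w1,w1))) \land (\exists e\, \exists v\, (S(e,v) \land \neg S(v,e)))
Finally move all quantifiers to the prefix:
  \exists d\, \forall a\, \exists w1\, \exists e\, \exists v\, (K(d,d) \land (\neg S(a,a) \lor S(w1,w1)) \land S(e,v) \land \neg S(v,e))

\exists d\, \forall a\, \exists w1\, \exists e\, \exists v\, (K(d,d) \land (\neg S(a,a) \lor S(w1,w1)) \land S(e,v) \land \neg S(v,e))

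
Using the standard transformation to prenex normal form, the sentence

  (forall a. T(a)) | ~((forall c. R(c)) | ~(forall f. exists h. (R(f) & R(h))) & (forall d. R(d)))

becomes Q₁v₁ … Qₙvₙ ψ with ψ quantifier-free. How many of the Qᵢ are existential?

Push ¬ through the quantifiers and connectives to reach negation normal form:
  (forall a. T(a)) | (exists c. ~R(c)) & ((forall f. exists h. (R(f) & R(h))) | (exists d. ~R(d)))
Finally move all quantifiers to the prefix:
  forall a. exists c. forall f. exists h. exists d. (T(a) | ~R(c) & (R(f) & R(h) | ~R(d)))
The prefix is forall a exists c forall f exists h exists d: 2 universal, 3 existential.

3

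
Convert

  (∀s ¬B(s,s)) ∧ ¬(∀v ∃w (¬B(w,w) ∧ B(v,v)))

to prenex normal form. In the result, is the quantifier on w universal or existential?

Push ¬ through the quantifiers and connectives to reach negation normal form:
  (∀s ¬B(s,s)) ∧ (∃v ∀w (B(w,w) ∨ ¬B(v,v)))
All bound variables are already distinct, so no renaming is needed.
Pull the quantifiers to the front (each side's bound variable is not free in the other side):
  ∀s ∃v ∀w (¬B(s,s) ∧ (B(w,w) ∨ ¬B(v,v)))
The quantifier ∃w sits under an odd number of negations, so it flips to ∀w.

universal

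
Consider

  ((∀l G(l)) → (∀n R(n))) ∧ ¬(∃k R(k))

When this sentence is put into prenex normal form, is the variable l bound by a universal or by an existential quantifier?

First replace A → B with ¬A ∨ B.
  (¬(∀l G(l)) ∨ (∀n R(n))) ∧ ¬(∃k R(k))
Move each ¬ inward, flipping quantifiers it crosses:
  ((∃l ¬G(l)) ∨ (∀n R(n))) ∧ (∀k ¬R(k))
All bound variables are already distinct, so no renaming is needed.
Pull the quantifiers to the front (each side's bound variable is not free in the other side):
  ∃l ∀n ∀k ((¬G(l) ∨ R(n)) ∧ ¬R(k))
The quantifier ∀l sits under an odd number of negations (counting the antecedent side of each →), so it flips to ∃l.

existential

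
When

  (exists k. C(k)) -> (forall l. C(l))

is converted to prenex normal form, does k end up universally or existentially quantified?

Eliminate → and ↔ using ¬ and ∨.
  ~(exists k. C(k)) | (forall l. C(l))
Push ¬ through the quantifiers and connectives to reach negation normal form:
  (forall k. ~C(k)) | (forall l. C(l))
All bound variables are already distinct, so no renaming is needed.
Finally move all quantifiers to the prefix:
  forall k. forall l. (~C(k) | C(l))
The quantifier exists k sits under an odd number of negations (counting the antecedent side of each →), so it flips to forall k.

universal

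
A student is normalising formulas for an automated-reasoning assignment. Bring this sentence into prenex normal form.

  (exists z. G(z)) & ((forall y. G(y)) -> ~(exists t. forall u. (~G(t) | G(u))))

Eliminate → and ↔ using ¬ and ∨.
  (exists z. G(z)) & (~(forall y. G(y)) | ~(exists t. forall u. (~G(t) | G(u))))
Push ¬ through the quantifiers and connectives to reach negation normal form:
  (exists z. G(z)) & ((exists y. ~G(y)) | (forall t. exists u. (G(t) & ~G(u))))
All bound variables are already distinct, so no renaming is needed.
Finally move all quantifiers to the prefix:
  exists z. exists y. forall t. exists u. (G(z) & (~G(y) | G(t) & ~G(u)))

exists z. exists y. forall t. exists u. (G(z) & (~G(y) | G(t) & ~G(u)))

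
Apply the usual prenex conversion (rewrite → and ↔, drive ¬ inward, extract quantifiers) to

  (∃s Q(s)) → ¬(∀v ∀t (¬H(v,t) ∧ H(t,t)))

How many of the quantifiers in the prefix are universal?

1

Eliminate → and ↔ using ¬ and ∨.
  ¬(∃s Q(s)) ∨ ¬(∀v ∀t (¬H(v,t) ∧ H(t,t)))
Drive negations inward (¬∀x A ≡ ∃x ¬A, ¬∃x A ≡ ∀x ¬A, De Morgan for ∧/∨):
  (∀s ¬Q(s)) ∨ (∃v ∃t (H(v,t) ∨ ¬H(t,t)))
Pull the quantifiers to the front (each side's bound variable is not free in the other side):
  ∀s ∃v ∃t (¬Q(s) ∨ H(v,t) ∨ ¬H(t,t))
The prefix is ∀s ∃v ∃t: 1 universal, 2 existential.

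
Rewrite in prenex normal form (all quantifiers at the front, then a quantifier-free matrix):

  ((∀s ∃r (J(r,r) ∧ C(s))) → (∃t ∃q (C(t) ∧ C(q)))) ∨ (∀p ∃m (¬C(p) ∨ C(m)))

∃s ∀r ∃t ∃q ∀p ∃m (¬J(r,r) ∨ ¬C(s) ∨ C(t) ∧ C(q) ∨ ¬C(p) ∨ C(m))

Eliminate → and ↔ using ¬ and ∨.
  ¬(∀s ∃r (J(r,r) ∧ C(s))) ∨ (∃t ∃q (C(t) ∧ C(q))) ∨ (∀p ∃m (¬C(p) ∨ C(m)))
Push ¬ through the quantifiers and connectives to reach negation normal form:
  (∃s ∀r (¬J(r,r) ∨ ¬C(s))) ∨ (∃t ∃q (C(t) ∧ C(q))) ∨ (∀p ∃m (¬C(p) ∨ C(m)))
All bound variables are already distinct, so no renaming is needed.
Pull the quantifiers to the front (each side's bound variable is not free in the other side):
  ∃s ∀r ∃t ∃q ∀p ∃m (¬J(r,r) ∨ ¬C(s) ∨ C(t) ∧ C(q) ∨ ¬C(p) ∨ C(m))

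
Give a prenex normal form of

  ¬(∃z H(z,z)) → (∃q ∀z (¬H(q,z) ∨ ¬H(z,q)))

First replace A → B with ¬A ∨ B.
  ¬¬(∃z H(z,z)) ∨ (∃q ∀z (¬H(q,z) ∨ ¬H(z,q)))
Push ¬ through the quantifiers and connectives to reach negation normal form:
  (∃z H(z,z)) ∨ (∃q ∀z (¬H(q,z) ∨ ¬H(z,q)))
Give each quantifier a distinct variable: z↦y1.
  (∃z H(z,z)) ∨ (∃q ∀y1 (¬H(q,y1) ∨ ¬H(y1,q)))
Pull the quantifiers to the front (each side's bound variable is not free in the other side):
  ∃z ∃q ∀y1 (H(z,z) ∨ ¬H(q,y1) ∨ ¬H(y1,q))

∃z ∃q ∀y1 (H(z,z) ∨ ¬H(q,y1) ∨ ¬H(y1,q))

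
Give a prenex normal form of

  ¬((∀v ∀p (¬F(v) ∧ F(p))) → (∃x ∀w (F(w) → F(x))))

First replace A → B with ¬A ∨ B.
  ¬(¬(∀v ∀p (¬F(v) ∧ F(p))) ∨ (∃x ∀w (¬F(w) ∨ F(x))))
Drive negations inward (¬∀x A ≡ ∃x ¬A, ¬∃x A ≡ ∀x ¬A, De Morgan for ∧/∨):
  (∀v ∀p (¬F(v) ∧ F(p))) ∧ (∀x ∃w (F(w) ∧ ¬F(x)))
All bound variables are already distinct, so no renaming is needed.
Finally move all quantifiers to the prefix:
  ∀v ∀p ∀x ∃w (¬F(v) ∧ F(p) ∧ F(w) ∧ ¬F(x))

∀v ∀p ∀x ∃w (¬F(v) ∧ F(p) ∧ F(w) ∧ ¬F(x))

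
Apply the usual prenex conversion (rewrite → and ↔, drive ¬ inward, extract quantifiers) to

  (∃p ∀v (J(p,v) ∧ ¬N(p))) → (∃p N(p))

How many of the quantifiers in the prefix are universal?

Rewrite implications/biconditionals: A → B as ¬A ∨ B.
  ¬(∃p ∀v (J(p,v) ∧ ¬N(p))) ∨ (∃p N(p))
Drive negations inward (¬∀x A ≡ ∃x ¬A, ¬∃x A ≡ ∀x ¬A, De Morgan for ∧/∨):
  (∀p ∃v (¬J(p,v) ∨ N(p))) ∨ (∃p N(p))
Give each quantifier a distinct variable: p↦u1.
  (∀p ∃v (¬J(p,v) ∨ N(p))) ∨ (∃u1 N(u1))
Finally move all quantifiers to the prefix:
  ∀p ∃v ∃u1 (¬J(p,v) ∨ N(p) ∨ N(u1))
The prefix is ∀p ∃v ∃u1: 1 universal, 2 existential.

1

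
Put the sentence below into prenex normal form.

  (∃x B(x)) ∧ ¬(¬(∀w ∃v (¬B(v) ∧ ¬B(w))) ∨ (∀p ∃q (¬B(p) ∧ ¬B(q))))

∃x ∀w ∃v ∃p ∀q (B(x) ∧ ¬B(v) ∧ ¬B(w) ∧ (B(p) ∨ B(q)))

Push ¬ through the quantifiers and connectives to reach negation normal form:
  (∃x B(x)) ∧ (∀w ∃v (¬B(v) ∧ ¬B(w))) ∧ (∃p ∀q (B(p) ∨ B(q)))
Finally move all quantifiers to the prefix:
  ∃x ∀w ∃v ∃p ∀q (B(x) ∧ ¬B(v) ∧ ¬B(w) ∧ (B(p) ∨ B(q)))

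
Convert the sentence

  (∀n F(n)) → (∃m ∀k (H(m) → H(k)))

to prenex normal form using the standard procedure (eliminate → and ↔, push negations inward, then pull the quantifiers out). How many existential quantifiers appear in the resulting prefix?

Rewrite implications/biconditionals: A → B as ¬A ∨ B.
  ¬(∀n F(n)) ∨ (∃m ∀k (¬H(m) ∨ H(k)))
Move each ¬ inward, flipping quantifiers it crosses:
  (∃n ¬F(n)) ∨ (∃m ∀k (¬H(m) ∨ H(k)))
All bound variables are already distinct, so no renaming is needed.
Finally move all quantifiers to the prefix:
  ∃n ∃m ∀k (¬F(n) ∨ ¬H(m) ∨ H(k))
The prefix is ∃n ∃m ∀k: 1 universal, 2 existential.

2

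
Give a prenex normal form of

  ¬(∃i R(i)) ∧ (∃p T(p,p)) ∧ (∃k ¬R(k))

Drive negations inward (¬∀x A ≡ ∃x ¬A, ¬∃x A ≡ ∀x ¬A, De Morgan for ∧/∨):
  (∀i ¬R(i)) ∧ (∃p T(p,p)) ∧ (∃k ¬R(k))
Pull the quantifiers to the front (each side's bound variable is not free in the other side):
  ∀i ∃p ∃k (¬R(i) ∧ T(p,p) ∧ ¬R(k))

∀i ∃p ∃k (¬R(i) ∧ T(p,p) ∧ ¬R(k))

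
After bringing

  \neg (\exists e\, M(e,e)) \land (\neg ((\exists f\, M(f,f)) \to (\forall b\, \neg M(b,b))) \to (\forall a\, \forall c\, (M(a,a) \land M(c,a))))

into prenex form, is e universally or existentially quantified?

universal

Eliminate → and ↔ using ¬ and ∨.
  \neg (\exists e\, M(e,e)) \land (\neg \neg (\neg (\exists f\, M(f,f)) \lor (\forall b\, \neg M(b,b))) \lor (\forall a\, \forall c\, (M(a,a) \land M(c,a))))
Drive negations inward (¬∀x A ≡ ∃x ¬A, ¬∃x A ≡ ∀x ¬A, De Morgan for ∧/∨):
  (\forall e\, \neg M(e,e)) \land ((\forall f\, \neg M(f,f)) \lor (\forall b\, \neg M(b,b)) \lor (\forall a\, \forall c\, (M(a,a) \land M(c,a))))
All bound variables are already distinct, so no renaming is needed.
Pull the quantifiers to the front (each side's bound variable is not free in the other side):
  \forall e\, \forall f\, \forall b\, \forall a\, \forall c\, (\neg M(e,e) \land (\neg M(f,f) \lor \neg M(b,b) \lor M(a,a) \land M(c,a)))
The quantifier \exists e sits under an odd number of negations (counting the antecedent side of each →), so it flips to \forall e.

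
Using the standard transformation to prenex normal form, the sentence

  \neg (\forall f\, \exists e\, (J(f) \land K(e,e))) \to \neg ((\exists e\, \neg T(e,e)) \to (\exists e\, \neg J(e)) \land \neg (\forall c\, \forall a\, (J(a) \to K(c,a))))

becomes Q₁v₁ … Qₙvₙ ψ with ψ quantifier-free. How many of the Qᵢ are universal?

First replace A → B with ¬A ∨ B.
  \neg \neg (\forall f\, \exists e\, (J(f) \land K(e,e))) \lor \neg (\neg (\exists e\, \neg T(e,e)) \lor (\exists e\, \neg J(e)) \land \neg (\forall c\, \forall a\, (\neg J(a) \lor K(c,a))))
Move each ¬ inward, flipping quantifiers it crosses:
  (\forall f\, \exists e\, (J(f) \land K(e,e))) \lor (\exists e\, \neg T(e,e)) \land ((\forall e\, J(e)) \lor (\forall c\, \forall a\, (\neg J(a) \lor K(c,a))))
Rename bound variables to avoid capture: e↦t, e↦y1.
  (\forall f\, \exists e\, (J(f) \land K(e,e))) \lor (\exists t\, \neg T(t,t)) \land ((\forall y1\, J(y1)) \lor (\forall c\, \forall a\, (\neg J(a) \lor K(c,a))))
Extract every quantifier outward, since the variables are now distinct and don't occur free across branches:
  \forall f\, \exists e\, \exists t\, \forall y1\, \forall c\, \forall a\, (J(f) \land K(e,e) \lor \neg T(t,t) \land (J(y1) \lor \neg J(a) \lor K(c,a)))
The prefix is \forall f \exists e \exists t \forall y1 \forall c \forall a: 4 universal, 2 existential.

4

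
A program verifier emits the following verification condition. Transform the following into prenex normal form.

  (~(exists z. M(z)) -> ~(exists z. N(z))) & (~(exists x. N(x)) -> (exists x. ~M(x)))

exists z. forall p. exists x. exists z1. ((M(z) | ~N(p)) & (N(x) | ~M(z1)))

Rewrite implications/biconditionals: A → B as ¬A ∨ B.
  (~~(exists z. M(z)) | ~(exists z. N(z))) & (~~(exists x. N(x)) | (exists x. ~M(x)))
Move each ¬ inward, flipping quantifiers it crosses:
  ((exists z. M(z)) | (forall z. ~N(z))) & ((exists x. N(x)) | (exists x. ~M(x)))
Standardize variables apart so no two quantifiers bind the same name: z↦p, x↦z1.
  ((exists z. M(z)) | (forall p. ~N(p))) & ((exists x. N(x)) | (exists z1. ~M(z1)))
Pull the quantifiers to the front (each side's bound variable is not free in the other side):
  exists z. forall p. exists x. exists z1. ((M(z) | ~N(p)) & (N(x) | ~M(z1)))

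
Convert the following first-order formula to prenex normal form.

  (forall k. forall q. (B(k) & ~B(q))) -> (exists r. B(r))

First replace A → B with ¬A ∨ B.
  ~(forall k. forall q. (B(k) & ~B(q))) | (exists r. B(r))
Move each ¬ inward, flipping quantifiers it crosses:
  (exists k. exists q. (~B(k) | B(q))) | (exists r. B(r))
Pull the quantifiers to the front (each side's bound variable is not free in the other side):
  exists k. exists q. exists r. (~B(k) | B(q) | B(r))

exists k. exists q. exists r. (~B(k) | B(q) | B(r))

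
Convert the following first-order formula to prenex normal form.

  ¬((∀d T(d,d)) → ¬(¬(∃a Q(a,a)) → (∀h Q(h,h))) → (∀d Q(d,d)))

First replace A → B with ¬A ∨ B.
  ¬(¬(∀d T(d,d)) ∨ ¬¬(¬¬(∃a Q(a,a)) ∨ (∀h Q(h,h))) ∨ (∀d Q(d,d)))
Move each ¬ inward, flipping quantifiers it crosses:
  (∀d T(d,d)) ∧ (∀a ¬Q(a,a)) ∧ (∃h ¬Q(h,h)) ∧ (∃d ¬Q(d,d))
Rename bound variables to avoid capture: d↦y.
  (∀d T(d,d)) ∧ (∀a ¬Q(a,a)) ∧ (∃h ¬Q(h,h)) ∧ (∃y ¬Q(y,y))
Extract every quantifier outward, since the variables are now distinct and don't occur free across branches:
  ∀d ∀a ∃h ∃y (T(d,d) ∧ ¬Q(a,a) ∧ ¬Q(h,h) ∧ ¬Q(y,y))

∀d ∀a ∃h ∃y (T(d,d) ∧ ¬Q(a,a) ∧ ¬Q(h,h) ∧ ¬Q(y,y))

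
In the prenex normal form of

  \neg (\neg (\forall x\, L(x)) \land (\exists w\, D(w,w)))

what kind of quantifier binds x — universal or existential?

universal

Move each ¬ inward, flipping quantifiers it crosses:
  (\forall x\, L(x)) \lor (\forall w\, \neg D(w,w))
Finally move all quantifiers to the prefix:
  \forall x\, \forall w\, (L(x) \lor \neg D(w,w))
The quantifier \forall x sits under an even number of negations, so it remains universal.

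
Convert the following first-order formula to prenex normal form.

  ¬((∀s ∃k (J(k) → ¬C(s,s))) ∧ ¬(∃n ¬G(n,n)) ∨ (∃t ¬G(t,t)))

∃s ∀k ∃n ∀t ((J(k) ∧ C(s,s) ∨ ¬G(n,n)) ∧ G(t,t))

Rewrite implications/biconditionals: A → B as ¬A ∨ B.
  ¬((∀s ∃k (¬J(k) ∨ ¬C(s,s))) ∧ ¬(∃n ¬G(n,n)) ∨ (∃t ¬G(t,t)))
Move each ¬ inward, flipping quantifiers it crosses:
  ((∃s ∀k (J(k) ∧ C(s,s))) ∨ (∃n ¬G(n,n))) ∧ (∀t G(t,t))
All bound variables are already distinct, so no renaming is needed.
Extract every quantifier outward, since the variables are now distinct and don't occur free across branches:
  ∃s ∀k ∃n ∀t ((J(k) ∧ C(s,s) ∨ ¬G(n,n)) ∧ G(t,t))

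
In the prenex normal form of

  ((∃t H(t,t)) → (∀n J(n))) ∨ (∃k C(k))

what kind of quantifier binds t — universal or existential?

universal

Rewrite implications/biconditionals: A → B as ¬A ∨ B.
  ¬(∃t H(t,t)) ∨ (∀n J(n)) ∨ (∃k C(k))
Push ¬ through the quantifiers and connectives to reach negation normal form:
  (∀t ¬H(t,t)) ∨ (∀n J(n)) ∨ (∃k C(k))
All bound variables are already distinct, so no renaming is needed.
Extract every quantifier outward, since the variables are now distinct and don't occur free across branches:
  ∀t ∀n ∃k (¬H(t,t) ∨ J(n) ∨ C(k))
The quantifier ∃t sits under an odd number of negations (counting the antecedent side of each →), so it flips to ∀t.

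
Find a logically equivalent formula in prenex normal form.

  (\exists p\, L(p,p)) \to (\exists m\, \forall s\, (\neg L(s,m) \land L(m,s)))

\forall p\, \exists m\, \forall s\, (\neg L(p,p) \lor \neg L(s,m) \land L(m,s))

Rewrite implications/biconditionals: A → B as ¬A ∨ B.
  \neg (\exists p\, L(p,p)) \lor (\exists m\, \forall s\, (\neg L(s,m) \land L(m,s)))
Move each ¬ inward, flipping quantifiers it crosses:
  (\forall p\, \neg L(p,p)) \lor (\exists m\, \forall s\, (\neg L(s,m) \land L(m,s)))
All bound variables are already distinct, so no renaming is needed.
Extract every quantifier outward, since the variables are now distinct and don't occur free across branches:
  \forall p\, \exists m\, \forall s\, (\neg L(p,p) \lor \neg L(s,m) \land L(m,s))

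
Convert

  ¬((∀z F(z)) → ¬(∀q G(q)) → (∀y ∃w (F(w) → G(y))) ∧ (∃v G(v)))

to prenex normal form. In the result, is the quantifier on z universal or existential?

Rewrite implications/biconditionals: A → B as ¬A ∨ B.
  ¬(¬(∀z F(z)) ∨ ¬¬(∀q G(q)) ∨ (∀y ∃w (¬F(w) ∨ G(y))) ∧ (∃v G(v)))
Push ¬ through the quantifiers and connectives to reach negation normal form:
  (∀z F(z)) ∧ (∃q ¬G(q)) ∧ ((∃y ∀w (F(w) ∧ ¬G(y))) ∨ (∀v ¬G(v)))
Pull the quantifiers to the front (each side's bound variable is not free in the other side):
  ∀z ∃q ∃y ∀w ∀v (F(z) ∧ ¬G(q) ∧ (F(w) ∧ ¬G(y) ∨ ¬G(v)))
The quantifier ∀z sits under an even number of negations (counting the antecedent side of each →), so it remains universal.

universal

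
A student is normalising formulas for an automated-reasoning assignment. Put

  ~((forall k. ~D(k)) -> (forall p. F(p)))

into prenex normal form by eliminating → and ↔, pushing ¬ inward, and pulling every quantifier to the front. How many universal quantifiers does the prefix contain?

1

Rewrite implications/biconditionals: A → B as ¬A ∨ B.
  ~(~(forall k. ~D(k)) | (forall p. F(p)))
Drive negations inward (¬∀x A ≡ ∃x ¬A, ¬∃x A ≡ ∀x ¬A, De Morgan for ∧/∨):
  (forall k. ~D(k)) & (exists p. ~F(p))
Extract every quantifier outward, since the variables are now distinct and don't occur free across branches:
  forall k. exists p. (~D(k) & ~F(p))
The prefix is forall k exists p: 1 universal, 1 existential.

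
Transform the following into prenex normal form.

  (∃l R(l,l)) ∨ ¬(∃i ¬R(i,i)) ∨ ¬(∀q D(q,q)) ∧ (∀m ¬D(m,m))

Move each ¬ inward, flipping quantifiers it crosses:
  (∃l R(l,l)) ∨ (∀i R(i,i)) ∨ (∃q ¬D(q,q)) ∧ (∀m ¬D(m,m))
Pull the quantifiers to the front (each side's bound variable is not free in the other side):
  ∃l ∀i ∃q ∀m (R(l,l) ∨ R(i,i) ∨ ¬D(q,q) ∧ ¬D(m,m))

∃l ∀i ∃q ∀m (R(l,l) ∨ R(i,i) ∨ ¬D(q,q) ∧ ¬D(m,m))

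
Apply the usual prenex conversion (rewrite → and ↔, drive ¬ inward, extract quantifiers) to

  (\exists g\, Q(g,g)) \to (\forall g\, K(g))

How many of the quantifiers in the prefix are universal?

2

Eliminate → and ↔ using ¬ and ∨.
  \neg (\exists g\, Q(g,g)) \lor (\forall g\, K(g))
Move each ¬ inward, flipping quantifiers it crosses:
  (\forall g\, \neg Q(g,g)) \lor (\forall g\, K(g))
Give each quantifier a distinct variable: g↦s.
  (\forall g\, \neg Q(g,g)) \lor (\forall s\, K(s))
Finally move all quantifiers to the prefix:
  \forall g\, \forall s\, (\neg Q(g,g) \lor K(s))
The prefix is \forall g \forall s: 2 universal, 0 existential.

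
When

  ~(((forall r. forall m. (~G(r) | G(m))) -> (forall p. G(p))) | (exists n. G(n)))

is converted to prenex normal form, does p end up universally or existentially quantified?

existential

Rewrite implications/biconditionals: A → B as ¬A ∨ B.
  ~(~(forall r. forall m. (~G(r) | G(m))) | (forall p. G(p)) | (exists n. G(n)))
Move each ¬ inward, flipping quantifiers it crosses:
  (forall r. forall m. (~G(r) | G(m))) & (exists p. ~G(p)) & (forall n. ~G(n))
Extract every quantifier outward, since the variables are now distinct and don't occur free across branches:
  forall r. forall m. exists p. forall n. ((~G(r) | G(m)) & ~G(p) & ~G(n))
The quantifier forall p sits under an odd number of negations (counting the antecedent side of each →), so it flips to exists p.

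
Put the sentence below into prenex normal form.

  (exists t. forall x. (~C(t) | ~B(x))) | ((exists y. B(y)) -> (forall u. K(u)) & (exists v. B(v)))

Rewrite implications/biconditionals: A → B as ¬A ∨ B.
  (exists t. forall x. (~C(t) | ~B(x))) | ~(exists y. B(y)) | (forall u. K(u)) & (exists v. B(v))
Push ¬ through the quantifiers and connectives to reach negation normal form:
  (exists t. forall x. (~C(t) | ~B(x))) | (forall y. ~B(y)) | (forall u. K(u)) & (exists v. B(v))
Extract every quantifier outward, since the variables are now distinct and don't occur free across branches:
  exists t. forall x. forall y. forall u. exists v. (~C(t) | ~B(x) | ~B(y) | K(u) & B(v))

exists t. forall x. forall y. forall u. exists v. (~C(t) | ~B(x) | ~B(y) | K(u) & B(v))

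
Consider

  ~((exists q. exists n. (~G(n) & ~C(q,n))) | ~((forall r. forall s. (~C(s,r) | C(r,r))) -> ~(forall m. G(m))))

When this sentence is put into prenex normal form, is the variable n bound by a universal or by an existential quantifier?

First replace A → B with ¬A ∨ B.
  ~((exists q. exists n. (~G(n) & ~C(q,n))) | ~(~(forall r. forall s. (~C(s,r) | C(r,r))) | ~(forall m. G(m))))
Move each ¬ inward, flipping quantifiers it crosses:
  (forall q. forall n. (G(n) | C(q,n))) & ((exists r. exists s. (C(s,r) & ~C(r,r))) | (exists m. ~G(m)))
All bound variables are already distinct, so no renaming is needed.
Extract every quantifier outward, since the variables are now distinct and don't occur free across branches:
  forall q. forall n. exists r. exists s. exists m. ((G(n) | C(q,n)) & (C(s,r) & ~C(r,r) | ~G(m)))
The quantifier exists n sits under an odd number of negations (counting the antecedent side of each →), so it flips to forall n.

universal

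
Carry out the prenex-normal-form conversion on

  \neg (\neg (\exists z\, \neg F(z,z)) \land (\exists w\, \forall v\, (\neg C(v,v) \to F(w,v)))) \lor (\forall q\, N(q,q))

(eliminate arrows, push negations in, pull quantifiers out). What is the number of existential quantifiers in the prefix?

Eliminate → and ↔ using ¬ and ∨.
  \neg (\neg (\exists z\, \neg F(z,z)) \land (\exists w\, \forall v\, (\neg \neg C(v,v) \lor F(w,v)))) \lor (\forall q\, N(q,q))
Push ¬ through the quantifiers and connectives to reach negation normal form:
  (\exists z\, \neg F(z,z)) \lor (\forall w\, \exists v\, (\neg C(v,v) \land \neg F(w,v))) \lor (\forall q\, N(q,q))
All bound variables are already distinct, so no renaming is needed.
Finally move all quantifiers to the prefix:
  \exists z\, \forall w\, \exists v\, \forall q\, (\neg F(z,z) \lor \neg C(v,v) \land \neg F(w,v) \lor N(q,q))
The prefix is \exists z \forall w \exists v \forall q: 2 universal, 2 existential.

2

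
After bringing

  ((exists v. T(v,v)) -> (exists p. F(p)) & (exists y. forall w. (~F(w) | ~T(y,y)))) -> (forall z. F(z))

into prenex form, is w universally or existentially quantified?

existential

First replace A → B with ¬A ∨ B.
  ~(~(exists v. T(v,v)) | (exists p. F(p)) & (exists y. forall w. (~F(w) | ~T(y,y)))) | (forall z. F(z))
Move each ¬ inward, flipping quantifiers it crosses:
  (exists v. T(v,v)) & ((forall p. ~F(p)) | (forall y. exists w. (F(w) & T(y,y)))) | (forall z. F(z))
All bound variables are already distinct, so no renaming is needed.
Pull the quantifiers to the front (each side's bound variable is not free in the other side):
  exists v. forall p. forall y. exists w. forall z. (T(v,v) & (~F(p) | F(w) & T(y,y)) | F(z))
The quantifier forall w sits under an odd number of negations (counting the antecedent side of each →), so it flips to exists w.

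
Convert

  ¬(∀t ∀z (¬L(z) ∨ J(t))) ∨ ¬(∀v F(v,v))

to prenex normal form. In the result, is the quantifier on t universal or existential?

Move each ¬ inward, flipping quantifiers it crosses:
  (∃t ∃z (L(z) ∧ ¬J(t))) ∨ (∃v ¬F(v,v))
All bound variables are already distinct, so no renaming is needed.
Pull the quantifiers to the front (each side's bound variable is not free in the other side):
  ∃t ∃z ∃v (L(z) ∧ ¬J(t) ∨ ¬F(v,v))
The quantifier ∀t sits under an odd number of negations, so it flips to ∃t.

existential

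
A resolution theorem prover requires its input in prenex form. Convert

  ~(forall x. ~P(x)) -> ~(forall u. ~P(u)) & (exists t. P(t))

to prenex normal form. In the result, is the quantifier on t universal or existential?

existential

First replace A → B with ¬A ∨ B.
  ~~(forall x. ~P(x)) | ~(forall u. ~P(u)) & (exists t. P(t))
Push ¬ through the quantifiers and connectives to reach negation normal form:
  (forall x. ~P(x)) | (exists u. P(u)) & (exists t. P(t))
All bound variables are already distinct, so no renaming is needed.
Extract every quantifier outward, since the variables are now distinct and don't occur free across branches:
  forall x. exists u. exists t. (~P(x) | P(u) & P(t))
The quantifier exists t sits under an even number of negations (counting the antecedent side of each →), so it remains existential.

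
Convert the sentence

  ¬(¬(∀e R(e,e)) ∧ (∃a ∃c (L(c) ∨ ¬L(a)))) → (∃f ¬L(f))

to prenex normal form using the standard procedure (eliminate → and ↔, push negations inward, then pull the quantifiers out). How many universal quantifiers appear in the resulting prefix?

Eliminate → and ↔ using ¬ and ∨.
  ¬¬(¬(∀e R(e,e)) ∧ (∃a ∃c (L(c) ∨ ¬L(a)))) ∨ (∃f ¬L(f))
Move each ¬ inward, flipping quantifiers it crosses:
  (∃e ¬R(e,e)) ∧ (∃a ∃c (L(c) ∨ ¬L(a))) ∨ (∃f ¬L(f))
Finally move all quantifiers to the prefix:
  ∃e ∃a ∃c ∃f (¬R(e,e) ∧ (L(c) ∨ ¬L(a)) ∨ ¬L(f))
The prefix is ∃e ∃a ∃c ∃f: 0 universal, 4 existential.

0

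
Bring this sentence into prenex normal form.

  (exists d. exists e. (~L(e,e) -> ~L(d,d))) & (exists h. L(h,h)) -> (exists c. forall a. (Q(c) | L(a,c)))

First replace A → B with ¬A ∨ B.
  ~((exists d. exists e. (~~L(e,e) | ~L(d,d))) & (exists h. L(h,h))) | (exists c. forall a. (Q(c) | L(a,c)))
Move each ¬ inward, flipping quantifiers it crosses:
  (forall d. forall e. (~L(e,e) & L(d,d))) | (forall h. ~L(h,h)) | (exists c. forall a. (Q(c) | L(a,c)))
Pull the quantifiers to the front (each side's bound variable is not free in the other side):
  forall d. forall e. forall h. exists c. forall a. (~L(e,e) & L(d,d) | ~L(h,h) | Q(c) | L(a,c))

forall d. forall e. forall h. exists c. forall a. (~L(e,e) & L(d,d) | ~L(h,h) | Q(c) | L(a,c))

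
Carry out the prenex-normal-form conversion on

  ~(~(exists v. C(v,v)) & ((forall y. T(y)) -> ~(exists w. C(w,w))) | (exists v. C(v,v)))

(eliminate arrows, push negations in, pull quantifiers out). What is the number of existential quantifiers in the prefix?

2

Rewrite implications/biconditionals: A → B as ¬A ∨ B.
  ~(~(exists v. C(v,v)) & (~(forall y. T(y)) | ~(exists w. C(w,w))) | (exists v. C(v,v)))
Push ¬ through the quantifiers and connectives to reach negation normal form:
  ((exists v. C(v,v)) | (forall y. T(y)) & (exists w. C(w,w))) & (forall v. ~C(v,v))
Give each quantifier a distinct variable: v↦r.
  ((exists v. C(v,v)) | (forall y. T(y)) & (exists w. C(w,w))) & (forall r. ~C(r,r))
Pull the quantifiers to the front (each side's bound variable is not free in the other side):
  exists v. forall y. exists w. forall r. ((C(v,v) | T(y) & C(w,w)) & ~C(r,r))
The prefix is exists v forall y exists w forall r: 2 universal, 2 existential.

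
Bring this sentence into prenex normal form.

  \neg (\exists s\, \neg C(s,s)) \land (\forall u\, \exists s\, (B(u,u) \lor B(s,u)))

Move each ¬ inward, flipping quantifiers it crosses:
  (\forall s\, C(s,s)) \land (\forall u\, \exists s\, (B(u,u) \lor B(s,u)))
Rename bound variables to avoid capture: s↦z.
  (\forall s\, C(s,s)) \land (\forall u\, \exists z\, (B(u,u) \lor B(z,u)))
Pull the quantifiers to the front (each side's bound variable is not free in the other side):
  \forall s\, \forall u\, \exists z\, (C(s,s) \land (B(u,u) \lor B(z,u)))

\forall s\, \forall u\, \exists z\, (C(s,s) \land (B(u,u) \lor B(z,u)))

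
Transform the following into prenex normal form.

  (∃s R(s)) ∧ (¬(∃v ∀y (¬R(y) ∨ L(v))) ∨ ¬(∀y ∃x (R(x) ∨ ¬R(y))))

Push ¬ through the quantifiers and connectives to reach negation normal form:
  (∃s R(s)) ∧ ((∀v ∃y (R(y) ∧ ¬L(v))) ∨ (∃y ∀x (¬R(x) ∧ R(y))))
Give each quantifier a distinct variable: y↦x1.
  (∃s R(s)) ∧ ((∀v ∃y (R(y) ∧ ¬L(v))) ∨ (∃x1 ∀x (¬R(x) ∧ R(x1))))
Pull the quantifiers to the front (each side's bound variable is not free in the other side):
  ∃s ∀v ∃y ∃x1 ∀x (R(s) ∧ (R(y) ∧ ¬L(v) ∨ ¬R(x) ∧ R(x1)))

∃s ∀v ∃y ∃x1 ∀x (R(s) ∧ (R(y) ∧ ¬L(v) ∨ ¬R(x) ∧ R(x1)))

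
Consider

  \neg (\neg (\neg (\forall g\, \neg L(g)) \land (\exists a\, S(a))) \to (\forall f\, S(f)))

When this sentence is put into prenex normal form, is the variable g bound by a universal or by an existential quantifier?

universal

Rewrite implications/biconditionals: A → B as ¬A ∨ B.
  \neg (\neg \neg (\neg (\forall g\, \neg L(g)) \land (\exists a\, S(a))) \lor (\forall f\, S(f)))
Drive negations inward (¬∀x A ≡ ∃x ¬A, ¬∃x A ≡ ∀x ¬A, De Morgan for ∧/∨):
  ((\forall g\, \neg L(g)) \lor (\forall a\, \neg S(a))) \land (\exists f\, \neg S(f))
All bound variables are already distinct, so no renaming is needed.
Extract every quantifier outward, since the variables are now distinct and don't occur free across branches:
  \forall g\, \forall a\, \exists f\, ((\neg L(g) \lor \neg S(a)) \land \neg S(f))
The quantifier \forall g sits under an even number of negations (counting the antecedent side of each →), so it remains universal.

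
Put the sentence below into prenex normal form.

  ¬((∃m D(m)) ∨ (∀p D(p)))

Push ¬ through the quantifiers and connectives to reach negation normal form:
  (∀m ¬D(m)) ∧ (∃p ¬D(p))
Finally move all quantifiers to the prefix:
  ∀m ∃p (¬D(m) ∧ ¬D(p))

∀m ∃p (¬D(m) ∧ ¬D(p))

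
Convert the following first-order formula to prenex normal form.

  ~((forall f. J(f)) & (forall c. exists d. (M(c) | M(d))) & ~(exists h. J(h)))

exists f. exists c. forall d. exists h. (~J(f) | ~M(c) & ~M(d) | J(h))

Drive negations inward (¬∀x A ≡ ∃x ¬A, ¬∃x A ≡ ∀x ¬A, De Morgan for ∧/∨):
  (exists f. ~J(f)) | (exists c. forall d. (~M(c) & ~M(d))) | (exists h. J(h))
Extract every quantifier outward, since the variables are now distinct and don't occur free across branches:
  exists f. exists c. forall d. exists h. (~J(f) | ~M(c) & ~M(d) | J(h))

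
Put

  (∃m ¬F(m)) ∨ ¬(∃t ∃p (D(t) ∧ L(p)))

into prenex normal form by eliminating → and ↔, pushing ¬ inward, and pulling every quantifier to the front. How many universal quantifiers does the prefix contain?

2

Push ¬ through the quantifiers and connectives to reach negation normal form:
  (∃m ¬F(m)) ∨ (∀t ∀p (¬D(t) ∨ ¬L(p)))
Finally move all quantifiers to the prefix:
  ∃m ∀t ∀p (¬F(m) ∨ ¬D(t) ∨ ¬L(p))
The prefix is ∃m ∀t ∀p: 2 universal, 1 existential.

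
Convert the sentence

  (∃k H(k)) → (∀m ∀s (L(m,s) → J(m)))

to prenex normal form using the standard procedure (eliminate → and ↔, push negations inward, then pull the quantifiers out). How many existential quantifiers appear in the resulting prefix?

0

First replace A → B with ¬A ∨ B.
  ¬(∃k H(k)) ∨ (∀m ∀s (¬L(m,s) ∨ J(m)))
Drive negations inward (¬∀x A ≡ ∃x ¬A, ¬∃x A ≡ ∀x ¬A, De Morgan for ∧/∨):
  (∀k ¬H(k)) ∨ (∀m ∀s (¬L(m,s) ∨ J(m)))
Extract every quantifier outward, since the variables are now distinct and don't occur free across branches:
  ∀k ∀m ∀s (¬H(k) ∨ ¬L(m,s) ∨ J(m))
The prefix is ∀k ∀m ∀s: 3 universal, 0 existential.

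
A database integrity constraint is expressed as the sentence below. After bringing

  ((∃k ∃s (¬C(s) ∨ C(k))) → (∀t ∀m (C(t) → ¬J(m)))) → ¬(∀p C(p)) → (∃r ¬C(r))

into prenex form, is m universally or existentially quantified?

existential

Rewrite implications/biconditionals: A → B as ¬A ∨ B.
  ¬(¬(∃k ∃s (¬C(s) ∨ C(k))) ∨ (∀t ∀m (¬C(t) ∨ ¬J(m)))) ∨ ¬¬(∀p C(p)) ∨ (∃r ¬C(r))
Push ¬ through the quantifiers and connectives to reach negation normal form:
  (∃k ∃s (¬C(s) ∨ C(k))) ∧ (∃t ∃m (C(t) ∧ J(m))) ∨ (∀p C(p)) ∨ (∃r ¬C(r))
All bound variables are already distinct, so no renaming is needed.
Finally move all quantifiers to the prefix:
  ∃k ∃s ∃t ∃m ∀p ∃r ((¬C(s) ∨ C(k)) ∧ C(t) ∧ J(m) ∨ C(p) ∨ ¬C(r))
The quantifier ∀m sits under an odd number of negations (counting the antecedent side of each →), so it flips to ∃m.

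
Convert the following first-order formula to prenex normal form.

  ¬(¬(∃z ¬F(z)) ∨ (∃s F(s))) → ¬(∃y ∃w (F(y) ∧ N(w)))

∀z ∃s ∀y ∀w (F(z) ∨ F(s) ∨ ¬F(y) ∨ ¬N(w))

Eliminate → and ↔ using ¬ and ∨.
  ¬¬(¬(∃z ¬F(z)) ∨ (∃s F(s))) ∨ ¬(∃y ∃w (F(y) ∧ N(w)))
Push ¬ through the quantifiers and connectives to reach negation normal form:
  (∀z F(z)) ∨ (∃s F(s)) ∨ (∀y ∀w (¬F(y) ∨ ¬N(w)))
Finally move all quantifiers to the prefix:
  ∀z ∃s ∀y ∀w (F(z) ∨ F(s) ∨ ¬F(y) ∨ ¬N(w))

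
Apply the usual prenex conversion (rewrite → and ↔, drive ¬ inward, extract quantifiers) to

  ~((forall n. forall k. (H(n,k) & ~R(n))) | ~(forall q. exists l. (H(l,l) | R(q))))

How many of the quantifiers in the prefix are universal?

Move each ¬ inward, flipping quantifiers it crosses:
  (exists n. exists k. (~H(n,k) | R(n))) & (forall q. exists l. (H(l,l) | R(q)))
All bound variables are already distinct, so no renaming is needed.
Pull the quantifiers to the front (each side's bound variable is not free in the other side):
  exists n. exists k. forall q. exists l. ((~H(n,k) | R(n)) & (H(l,l) | R(q)))
The prefix is exists n exists k forall q exists l: 1 universal, 3 existential.

1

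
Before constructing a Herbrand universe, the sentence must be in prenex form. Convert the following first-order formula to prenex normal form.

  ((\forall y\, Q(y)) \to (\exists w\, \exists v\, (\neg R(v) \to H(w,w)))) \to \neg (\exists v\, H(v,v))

\forall y\, \forall w\, \forall v\, \forall a\, (Q(y) \land \neg R(v) \land \neg H(w,w) \lor \neg H(a,a))

First replace A → B with ¬A ∨ B.
  \neg (\neg (\forall y\, Q(y)) \lor (\exists w\, \exists v\, (\neg \neg R(v) \lor H(w,w)))) \lor \neg (\exists v\, H(v,v))
Push ¬ through the quantifiers and connectives to reach negation normal form:
  (\forall y\, Q(y)) \land (\forall w\, \forall v\, (\neg R(v) \land \neg H(w,w))) \lor (\forall v\, \neg H(v,v))
Give each quantifier a distinct variable: v↦a.
  (\forall y\, Q(y)) \land (\forall w\, \forall v\, (\neg R(v) \land \neg H(w,w))) \lor (\forall a\, \neg H(a,a))
Pull the quantifiers to the front (each side's bound variable is not free in the other side):
  \forall y\, \forall w\, \forall v\, \forall a\, (Q(y) \land \neg R(v) \land \neg H(w,w) \lor \neg H(a,a))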